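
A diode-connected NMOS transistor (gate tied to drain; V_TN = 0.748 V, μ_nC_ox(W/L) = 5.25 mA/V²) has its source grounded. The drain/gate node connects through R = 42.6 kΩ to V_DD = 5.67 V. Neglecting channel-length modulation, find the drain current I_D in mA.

With gate tied to drain, V_GS = V_DS ≥ V_GS − V_TN, so the device is in saturation.
KCL at the drain: ½ k_n (V_GS − V_TN)² = (V_DD − V_GS)/R.
Let x = V_GS − 0.748. Then 112 x² + x − 4.922 = 0, giving x = 0.205 V (positive root), so V_GS = 0.953 V.
I_D = (V_DD − V_GS)/R = (5.67 − 0.953) / 42.6 = 0.111 mA.

I_D = 0.111 mA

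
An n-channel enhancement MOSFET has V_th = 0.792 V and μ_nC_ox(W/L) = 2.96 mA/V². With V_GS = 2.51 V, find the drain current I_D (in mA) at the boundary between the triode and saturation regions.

I_D = 4.37 mA

At the boundary V_DS = V_ov = V_GS − V_th = 2.51 − 0.792 = 1.72 V.
I_D = ½ k_n V_ov² = 0.5 × 2.96 × 1.72² = 4.37 mA.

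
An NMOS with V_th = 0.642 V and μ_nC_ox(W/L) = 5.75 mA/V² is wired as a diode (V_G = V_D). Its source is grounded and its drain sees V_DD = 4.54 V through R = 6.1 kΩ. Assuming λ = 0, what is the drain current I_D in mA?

I_D = 0.566 mA

With gate tied to drain, V_GS = V_DS ≥ V_GS − V_th, so the device is in saturation.
KCL at the drain: ½ k_n (V_GS − V_th)² = (V_DD − V_GS)/R.
Let x = V_GS − 0.642. Then 17.5 x² + x − 3.898 = 0, giving x = 0.444 V (positive root), so V_GS = 1.09 V.
I_D = (V_DD − V_GS)/R = (4.54 − 1.09) / 6.1 = 0.566 mA.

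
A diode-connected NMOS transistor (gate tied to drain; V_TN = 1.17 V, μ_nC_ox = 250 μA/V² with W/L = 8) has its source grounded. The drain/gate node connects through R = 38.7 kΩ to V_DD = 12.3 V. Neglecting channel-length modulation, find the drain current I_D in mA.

I_D = 0.274 mA

With gate tied to drain, V_GS = V_DS ≥ V_GS − V_TN, so the device is in saturation.
k_n = μ_nC_ox · (W/L) = 2 mA/V².
KCL at the drain: ½ k_n (V_GS − V_TN)² = (V_DD − V_GS)/R.
Let x = V_GS − 1.17. Then 38.7 x² + x − 11.13 = 0, giving x = 0.524 V (positive root), so V_GS = 1.69 V.
I_D = (V_DD − V_GS)/R = (12.3 − 1.69) / 38.7 = 0.274 mA.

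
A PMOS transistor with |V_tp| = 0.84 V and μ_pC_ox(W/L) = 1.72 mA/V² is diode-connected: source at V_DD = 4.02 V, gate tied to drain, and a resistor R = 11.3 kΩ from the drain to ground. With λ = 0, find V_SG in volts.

With gate tied to drain, V_SG = V_SD ≥ V_SG − |V_tp|, so the device is in saturation.
KCL at the drain: ½ k_p (V_SG − |V_tp|)² = (V_DD − V_SG)/R.
Let x = V_SG − 0.84. Then 9.72 x² + x − 3.18 = 0, giving x = 0.523 V (positive root), so V_SG = 1.36 V.
I_D = (V_DD − V_SG)/R = (4.02 − 1.36) / 11.3 = 0.235 mA.

V_SG = 1.36 V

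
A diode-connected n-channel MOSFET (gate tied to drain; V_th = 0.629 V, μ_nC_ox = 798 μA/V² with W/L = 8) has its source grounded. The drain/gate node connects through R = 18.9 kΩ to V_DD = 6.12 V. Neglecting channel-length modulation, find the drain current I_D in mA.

I_D = 0.275 mA

With gate tied to drain, V_GS = V_DS ≥ V_GS − V_th, so the device is in saturation.
k_n = μ_nC_ox · (W/L) = 6.384 mA/V².
KCL at the drain: ½ k_n (V_GS − V_th)² = (V_DD − V_GS)/R.
Let x = V_GS − 0.629. Then 60.3 x² + x − 5.491 = 0, giving x = 0.294 V (positive root), so V_GS = 0.923 V.
I_D = (V_DD − V_GS)/R = (6.12 − 0.923) / 18.9 = 0.275 mA.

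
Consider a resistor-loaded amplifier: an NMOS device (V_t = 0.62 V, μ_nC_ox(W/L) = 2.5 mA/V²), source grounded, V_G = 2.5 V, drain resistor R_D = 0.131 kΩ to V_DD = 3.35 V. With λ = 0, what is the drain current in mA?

I_D = 4.42 mA

V_GS = V_G = 2.5 V, so V_ov = 2.5 − 0.62 = 1.88 V.
Assume saturation: I_D = ½ k_n V_ov² = 0.5 × 2.5 × 1.88² = 4.42 mA, giving V_DS = V_DD − I_D R_D = 3.35 − 4.42 × 0.131 = 2.77 V.
V_DS = 2.77 V ≥ V_ov = 1.88 V, confirming saturation.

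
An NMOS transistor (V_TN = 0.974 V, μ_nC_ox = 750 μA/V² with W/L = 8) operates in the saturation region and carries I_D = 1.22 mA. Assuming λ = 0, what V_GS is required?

V_GS = 1.61 V

k_n = μ_nC_ox · (W/L) = 6 mA/V².
In saturation I_D = ½ k_n (V_GS − V_TN)², so V_GS − V_TN = √(2 I_D / k_n) = √(2 × 1.22 / 6) = 0.638 V.
V_GS = 0.974 + 0.638 = 1.61 V.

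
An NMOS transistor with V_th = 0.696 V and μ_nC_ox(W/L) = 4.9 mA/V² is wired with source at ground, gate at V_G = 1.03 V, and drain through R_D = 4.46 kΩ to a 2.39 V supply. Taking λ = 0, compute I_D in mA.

I_D = 0.273 mA

V_GS = V_G = 1.03 V, so V_ov = 1.03 − 0.696 = 0.334 V.
Assume saturation: I_D = ½ k_n V_ov² = 0.5 × 4.9 × 0.334² = 0.273 mA, giving V_DS = V_DD − I_D R_D = 2.39 − 0.273 × 4.46 = 1.17 V.
V_DS = 1.17 V ≥ V_ov = 0.334 V, confirming saturation.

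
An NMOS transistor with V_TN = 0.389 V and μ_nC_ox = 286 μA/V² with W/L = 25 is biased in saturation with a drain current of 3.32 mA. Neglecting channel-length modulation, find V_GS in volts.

V_GS = 1.35 V

k_n = μ_nC_ox · (W/L) = 7.15 mA/V².
In saturation I_D = ½ k_n (V_GS − V_TN)², so V_GS − V_TN = √(2 I_D / k_n) = √(2 × 3.32 / 7.15) = 0.964 V.
V_GS = 0.389 + 0.964 = 1.35 V.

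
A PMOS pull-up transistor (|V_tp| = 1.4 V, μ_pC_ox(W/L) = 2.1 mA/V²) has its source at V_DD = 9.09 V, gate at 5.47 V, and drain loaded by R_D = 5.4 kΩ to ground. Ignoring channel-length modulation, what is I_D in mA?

I_D = 1.61 mA

V_SG = V_DD − V_G = 9.09 − 5.47 = 3.62 V, so V_ov = 3.62 − 1.4 = 2.22 V.
Assume saturation: I_D = ½ k_p V_ov² = 0.5 × 2.1 × 2.22² = 5.17 mA, giving V_SD = V_DD − I_D R_D = 9.09 − 5.17 × 5.4 = -18.9 V.
But -18.9 V < V_ov = 2.22 V, so the device is actually in triode.
In triode I_D = k_p[V_ov V_SD − ½ V_SD²] and I_D = (V_DD − V_SD)/R_D. Equating: 5.67 V_SD² − 26.17 V_SD + 9.09 = 0, giving V_SD = 0.378 V (the root below V_ov).
I_D = (9.09 − 0.378) / 5.4 = 1.61 mA.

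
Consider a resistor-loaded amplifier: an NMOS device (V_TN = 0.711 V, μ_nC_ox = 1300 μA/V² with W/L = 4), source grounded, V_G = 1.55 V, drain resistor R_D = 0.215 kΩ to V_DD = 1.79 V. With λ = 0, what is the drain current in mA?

V_GS = V_G = 1.55 V, so V_ov = 1.55 − 0.711 = 0.839 V.
k_n = μ_nC_ox · (W/L) = 5.2 mA/V².
Assume saturation: I_D = ½ k_n V_ov² = 0.5 × 5.2 × 0.839² = 1.83 mA, giving V_DS = V_DD − I_D R_D = 1.79 − 1.83 × 0.215 = 1.4 V.
V_DS = 1.4 V ≥ V_ov = 0.839 V, confirming saturation.

I_D = 1.83 mA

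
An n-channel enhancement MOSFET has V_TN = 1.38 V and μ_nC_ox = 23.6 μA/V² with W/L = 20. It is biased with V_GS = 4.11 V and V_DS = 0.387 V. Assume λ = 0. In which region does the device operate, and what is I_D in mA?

k_n = μ_nC_ox · (W/L) = 0.472 mA/V².
V_ov = V_GS − V_TN = 4.11 − 1.38 = 2.73 V.
Since V_DS = 0.387 V < V_ov = 2.73 V, the device is in the triode region.
I_D = k_n [V_ov · V_DS − ½ V_DS²] = 0.472 × [2.73 × 0.387 − 0.5 × 0.387²] = 0.463 mA.

Triode; I_D = 0.463 mA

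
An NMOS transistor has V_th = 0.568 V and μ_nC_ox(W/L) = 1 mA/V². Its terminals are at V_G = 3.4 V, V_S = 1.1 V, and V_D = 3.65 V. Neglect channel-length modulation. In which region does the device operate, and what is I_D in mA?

V_GS = V_G − V_S = 3.4 − 1.1 = 2.3 V; V_DS = V_D − V_S = 3.65 − 1.1 = 2.55 V.
V_ov = V_GS − V_th = 2.3 − 0.568 = 1.73 V.
Since V_DS = 2.55 V ≥ V_ov = 1.73 V, the device is in saturation.
I_D = ½ k_n V_ov² = 0.5 × 1 × 1.73² = 1.5 mA.

Saturation; I_D = 1.50 mA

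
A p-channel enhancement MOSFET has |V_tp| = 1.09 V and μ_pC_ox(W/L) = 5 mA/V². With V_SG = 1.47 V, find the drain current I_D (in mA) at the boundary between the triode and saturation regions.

At the boundary V_SD = V_ov = V_SG − |V_tp| = 1.47 − 1.09 = 0.38 V.
I_D = ½ k_p V_ov² = 0.5 × 5 × 0.38² = 0.361 mA.

I_D = 0.361 mA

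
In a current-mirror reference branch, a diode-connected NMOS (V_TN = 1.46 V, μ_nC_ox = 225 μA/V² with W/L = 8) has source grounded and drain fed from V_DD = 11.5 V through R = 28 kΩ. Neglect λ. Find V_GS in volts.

V_GS = 2.07 V

With gate tied to drain, V_GS = V_DS ≥ V_GS − V_TN, so the device is in saturation.
k_n = μ_nC_ox · (W/L) = 1.8 mA/V².
KCL at the drain: ½ k_n (V_GS − V_TN)² = (V_DD − V_GS)/R.
Let x = V_GS − 1.46. Then 25.2 x² + x − 10.04 = 0, giving x = 0.612 V (positive root), so V_GS = 2.07 V.
I_D = (V_DD − V_GS)/R = (11.5 − 2.07) / 28 = 0.337 mA.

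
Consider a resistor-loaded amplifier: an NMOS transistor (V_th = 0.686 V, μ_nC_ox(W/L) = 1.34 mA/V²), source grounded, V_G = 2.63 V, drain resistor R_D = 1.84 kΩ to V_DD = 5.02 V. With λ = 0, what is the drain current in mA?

V_GS = V_G = 2.63 V, so V_ov = 2.63 − 0.686 = 1.94 V.
Assume saturation: I_D = ½ k_n V_ov² = 0.5 × 1.34 × 1.94² = 2.53 mA, giving V_DS = V_DD − I_D R_D = 5.02 − 2.53 × 1.84 = 0.361 V.
But 0.361 V < V_ov = 1.94 V, so the device is actually in triode.
In triode I_D = k_n[V_ov V_DS − ½ V_DS²] and I_D = (V_DD − V_DS)/R_D. Equating: 1.23 V_DS² − 5.793 V_DS + 5.02 = 0, giving V_DS = 1.15 V (the root below V_ov).
I_D = (5.02 − 1.15) / 1.84 = 2.11 mA.

I_D = 2.11 mA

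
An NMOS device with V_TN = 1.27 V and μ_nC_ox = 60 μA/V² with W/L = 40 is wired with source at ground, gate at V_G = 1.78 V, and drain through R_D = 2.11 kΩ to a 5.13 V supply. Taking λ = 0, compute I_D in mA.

V_GS = V_G = 1.78 V, so V_ov = 1.78 − 1.27 = 0.51 V.
k_n = μ_nC_ox · (W/L) = 2.4 mA/V².
Assume saturation: I_D = ½ k_n V_ov² = 0.5 × 2.4 × 0.51² = 0.312 mA, giving V_DS = V_DD − I_D R_D = 5.13 − 0.312 × 2.11 = 4.47 V.
V_DS = 4.47 V ≥ V_ov = 0.51 V, confirming saturation.

I_D = 0.312 mA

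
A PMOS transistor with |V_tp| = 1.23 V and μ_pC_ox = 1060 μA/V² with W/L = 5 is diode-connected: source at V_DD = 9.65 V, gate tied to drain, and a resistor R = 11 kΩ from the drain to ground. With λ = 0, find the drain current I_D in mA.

I_D = 0.718 mA

With gate tied to drain, V_SG = V_SD ≥ V_SG − |V_tp|, so the device is in saturation.
k_p = μ_pC_ox · (W/L) = 5.3 mA/V².
KCL at the drain: ½ k_p (V_SG − |V_tp|)² = (V_DD − V_SG)/R.
Let x = V_SG − 1.23. Then 29.1 x² + x − 8.42 = 0, giving x = 0.521 V (positive root), so V_SG = 1.75 V.
I_D = (V_DD − V_SG)/R = (9.65 − 1.75) / 11 = 0.718 mA.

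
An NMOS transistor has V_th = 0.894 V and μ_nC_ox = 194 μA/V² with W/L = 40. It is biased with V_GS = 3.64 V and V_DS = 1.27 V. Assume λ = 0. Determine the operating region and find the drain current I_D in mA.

Triode; I_D = 20.8 mA

k_n = μ_nC_ox · (W/L) = 7.76 mA/V².
V_ov = V_GS − V_th = 3.64 − 0.894 = 2.75 V.
Since V_DS = 1.27 V < V_ov = 2.75 V, the device is in the triode region.
I_D = k_n [V_ov · V_DS − ½ V_DS²] = 7.76 × [2.75 × 1.27 − 0.5 × 1.27²] = 20.8 mA.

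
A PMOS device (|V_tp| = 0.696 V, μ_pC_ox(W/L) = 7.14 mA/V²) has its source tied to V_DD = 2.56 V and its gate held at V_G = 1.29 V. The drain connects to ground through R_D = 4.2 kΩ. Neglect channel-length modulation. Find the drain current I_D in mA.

V_SG = V_DD − V_G = 2.56 − 1.29 = 1.27 V, so V_ov = 1.27 − 0.696 = 0.574 V.
Assume saturation: I_D = ½ k_p V_ov² = 0.5 × 7.14 × 0.574² = 1.18 mA, giving V_SD = V_DD − I_D R_D = 2.56 − 1.18 × 4.2 = -2.38 V.
But -2.38 V < V_ov = 0.574 V, so the device is actually in triode.
In triode I_D = k_p[V_ov V_SD − ½ V_SD²] and I_D = (V_DD − V_SD)/R_D. Equating: 15 V_SD² − 18.21 V_SD + 2.56 = 0, giving V_SD = 0.162 V (the root below V_ov).
I_D = (2.56 − 0.162) / 4.2 = 0.571 mA.

I_D = 0.571 mA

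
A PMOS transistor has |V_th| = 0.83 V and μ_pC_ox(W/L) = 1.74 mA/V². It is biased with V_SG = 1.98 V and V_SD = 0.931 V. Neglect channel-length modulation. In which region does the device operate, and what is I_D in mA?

Triode; I_D = 1.11 mA

V_ov = V_SG − |V_th| = 1.98 − 0.83 = 1.15 V.
Since V_SD = 0.931 V < V_ov = 1.15 V, the device is in the triode region.
I_D = k_p [V_ov · V_SD − ½ V_SD²] = 1.74 × [1.15 × 0.931 − 0.5 × 0.931²] = 1.11 mA.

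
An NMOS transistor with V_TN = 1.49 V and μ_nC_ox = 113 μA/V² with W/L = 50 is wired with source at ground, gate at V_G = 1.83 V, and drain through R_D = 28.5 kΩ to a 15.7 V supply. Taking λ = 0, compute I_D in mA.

V_GS = V_G = 1.83 V, so V_ov = 1.83 − 1.49 = 0.34 V.
k_n = μ_nC_ox · (W/L) = 5.65 mA/V².
Assume saturation: I_D = ½ k_n V_ov² = 0.5 × 5.65 × 0.34² = 0.327 mA, giving V_DS = V_DD − I_D R_D = 15.7 − 0.327 × 28.5 = 6.39 V.
V_DS = 6.39 V ≥ V_ov = 0.34 V, confirming saturation.

I_D = 0.327 mA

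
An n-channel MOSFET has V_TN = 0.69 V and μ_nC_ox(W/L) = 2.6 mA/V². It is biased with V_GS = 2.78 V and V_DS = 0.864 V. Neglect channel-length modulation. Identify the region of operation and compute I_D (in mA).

V_ov = V_GS − V_TN = 2.78 − 0.69 = 2.09 V.
Since V_DS = 0.864 V < V_ov = 2.09 V, the device is in the triode region.
I_D = k_n [V_ov · V_DS − ½ V_DS²] = 2.6 × [2.09 × 0.864 − 0.5 × 0.864²] = 3.72 mA.

Triode; I_D = 3.72 mA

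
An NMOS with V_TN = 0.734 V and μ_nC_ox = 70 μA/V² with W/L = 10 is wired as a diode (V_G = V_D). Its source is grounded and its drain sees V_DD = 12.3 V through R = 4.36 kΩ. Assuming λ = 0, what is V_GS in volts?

V_GS = 3.18 V

With gate tied to drain, V_GS = V_DS ≥ V_GS − V_TN, so the device is in saturation.
k_n = μ_nC_ox · (W/L) = 0.7 mA/V².
KCL at the drain: ½ k_n (V_GS − V_TN)² = (V_DD − V_GS)/R.
Let x = V_GS − 0.734. Then 1.53 x² + x − 11.57 = 0, giving x = 2.44 V (positive root), so V_GS = 3.18 V.
I_D = (V_DD − V_GS)/R = (12.3 − 3.18) / 4.36 = 2.09 mA.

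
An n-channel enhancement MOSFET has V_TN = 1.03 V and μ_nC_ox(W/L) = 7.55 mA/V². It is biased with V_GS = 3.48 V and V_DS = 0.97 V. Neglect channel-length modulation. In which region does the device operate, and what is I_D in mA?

Triode; I_D = 14.4 mA

V_ov = V_GS − V_TN = 3.48 − 1.03 = 2.45 V.
Since V_DS = 0.97 V < V_ov = 2.45 V, the device is in the triode region.
I_D = k_n [V_ov · V_DS − ½ V_DS²] = 7.55 × [2.45 × 0.97 − 0.5 × 0.97²] = 14.4 mA.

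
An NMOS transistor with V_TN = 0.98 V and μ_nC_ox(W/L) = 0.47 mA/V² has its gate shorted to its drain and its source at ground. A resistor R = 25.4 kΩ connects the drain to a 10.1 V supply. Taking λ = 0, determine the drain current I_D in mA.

With gate tied to drain, V_GS = V_DS ≥ V_GS − V_TN, so the device is in saturation.
KCL at the drain: ½ k_n (V_GS − V_TN)² = (V_DD − V_GS)/R.
Let x = V_GS − 0.98. Then 5.97 x² + x − 9.12 = 0, giving x = 1.16 V (positive root), so V_GS = 2.14 V.
I_D = (V_DD − V_GS)/R = (10.1 − 2.14) / 25.4 = 0.314 mA.

I_D = 0.314 mA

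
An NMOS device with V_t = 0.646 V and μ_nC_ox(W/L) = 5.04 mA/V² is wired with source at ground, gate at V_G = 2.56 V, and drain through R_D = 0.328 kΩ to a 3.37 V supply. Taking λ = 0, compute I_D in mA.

V_GS = V_G = 2.56 V, so V_ov = 2.56 − 0.646 = 1.91 V.
Assume saturation: I_D = ½ k_n V_ov² = 0.5 × 5.04 × 1.91² = 9.23 mA, giving V_DS = V_DD − I_D R_D = 3.37 − 9.23 × 0.328 = 0.342 V.
But 0.342 V < V_ov = 1.91 V, so the device is actually in triode.
In triode I_D = k_n[V_ov V_DS − ½ V_DS²] and I_D = (V_DD − V_DS)/R_D. Equating: 0.827 V_DS² − 4.164 V_DS + 3.37 = 0, giving V_DS = 1.01 V (the root below V_ov).
I_D = (3.37 − 1.01) / 0.328 = 7.19 mA.

I_D = 7.19 mA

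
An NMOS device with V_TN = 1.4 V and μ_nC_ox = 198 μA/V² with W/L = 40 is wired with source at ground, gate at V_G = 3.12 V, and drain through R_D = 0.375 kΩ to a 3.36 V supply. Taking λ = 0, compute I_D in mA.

I_D = 7.22 mA

V_GS = V_G = 3.12 V, so V_ov = 3.12 − 1.4 = 1.72 V.
k_n = μ_nC_ox · (W/L) = 7.92 mA/V².
Assume saturation: I_D = ½ k_n V_ov² = 0.5 × 7.92 × 1.72² = 11.7 mA, giving V_DS = V_DD − I_D R_D = 3.36 − 11.7 × 0.375 = -1.03 V.
But -1.03 V < V_ov = 1.72 V, so the device is actually in triode.
In triode I_D = k_n[V_ov V_DS − ½ V_DS²] and I_D = (V_DD − V_DS)/R_D. Equating: 1.48 V_DS² − 6.108 V_DS + 3.36 = 0, giving V_DS = 0.654 V (the root below V_ov).
I_D = (3.36 − 0.654) / 0.375 = 7.22 mA.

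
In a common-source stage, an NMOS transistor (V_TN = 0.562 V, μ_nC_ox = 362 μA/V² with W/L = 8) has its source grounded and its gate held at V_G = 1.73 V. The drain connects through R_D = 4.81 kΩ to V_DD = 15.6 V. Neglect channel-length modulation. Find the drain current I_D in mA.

V_GS = V_G = 1.73 V, so V_ov = 1.73 − 0.562 = 1.17 V.
k_n = μ_nC_ox · (W/L) = 2.896 mA/V².
Assume saturation: I_D = ½ k_n V_ov² = 0.5 × 2.896 × 1.17² = 1.98 mA, giving V_DS = V_DD − I_D R_D = 15.6 − 1.98 × 4.81 = 6.1 V.
V_DS = 6.1 V ≥ V_ov = 1.17 V, confirming saturation.

I_D = 1.98 mA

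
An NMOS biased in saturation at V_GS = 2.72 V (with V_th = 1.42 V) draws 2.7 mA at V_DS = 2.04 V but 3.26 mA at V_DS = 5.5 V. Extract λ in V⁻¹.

With V_GS fixed, I_D ∝ (1 + λ V_DS) in saturation, so I_D2/I_D1 = (1 + λ V_DS2)/(1 + λ V_DS1).
3.26/2.7 = 1.207 = (1 + 5.5 λ)/(1 + 2.04 λ).
Solving: λ (I_D1 V_DS2 − I_D2 V_DS1) = I_D2 − I_D1, so λ = (3.26 − 2.7) / (2.7 × 5.5 − 3.26 × 2.04) = 0.56 / 8.2 = 0.0683 V⁻¹.

λ = 0.0683 V⁻¹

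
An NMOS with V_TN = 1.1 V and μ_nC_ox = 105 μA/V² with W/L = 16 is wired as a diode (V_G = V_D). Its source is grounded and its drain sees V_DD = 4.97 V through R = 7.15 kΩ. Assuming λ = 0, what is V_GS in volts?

With gate tied to drain, V_GS = V_DS ≥ V_GS − V_TN, so the device is in saturation.
k_n = μ_nC_ox · (W/L) = 1.68 mA/V².
KCL at the drain: ½ k_n (V_GS − V_TN)² = (V_DD − V_GS)/R.
Let x = V_GS − 1.1. Then 6.01 x² + x − 3.87 = 0, giving x = 0.724 V (positive root), so V_GS = 1.82 V.
I_D = (V_DD − V_GS)/R = (4.97 − 1.82) / 7.15 = 0.44 mA.

V_GS = 1.82 V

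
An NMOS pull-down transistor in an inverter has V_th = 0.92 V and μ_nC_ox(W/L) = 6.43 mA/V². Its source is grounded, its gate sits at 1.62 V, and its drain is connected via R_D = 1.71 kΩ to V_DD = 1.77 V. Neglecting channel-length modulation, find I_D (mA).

I_D = 0.895 mA

V_GS = V_G = 1.62 V, so V_ov = 1.62 − 0.92 = 0.7 V.
Assume saturation: I_D = ½ k_n V_ov² = 0.5 × 6.43 × 0.7² = 1.58 mA, giving V_DS = V_DD − I_D R_D = 1.77 − 1.58 × 1.71 = -0.924 V.
But -0.924 V < V_ov = 0.7 V, so the device is actually in triode.
In triode I_D = k_n[V_ov V_DS − ½ V_DS²] and I_D = (V_DD − V_DS)/R_D. Equating: 5.5 V_DS² − 8.697 V_DS + 1.77 = 0, giving V_DS = 0.24 V (the root below V_ov).
I_D = (1.77 − 0.24) / 1.71 = 0.895 mA.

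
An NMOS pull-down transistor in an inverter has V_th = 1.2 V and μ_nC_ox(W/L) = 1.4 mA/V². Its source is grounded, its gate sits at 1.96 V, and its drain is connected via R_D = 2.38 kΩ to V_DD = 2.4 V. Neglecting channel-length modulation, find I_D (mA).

V_GS = V_G = 1.96 V, so V_ov = 1.96 − 1.2 = 0.76 V.
Assume saturation: I_D = ½ k_n V_ov² = 0.5 × 1.4 × 0.76² = 0.404 mA, giving V_DS = V_DD − I_D R_D = 2.4 − 0.404 × 2.38 = 1.44 V.
V_DS = 1.44 V ≥ V_ov = 0.76 V, confirming saturation.

I_D = 0.404 mA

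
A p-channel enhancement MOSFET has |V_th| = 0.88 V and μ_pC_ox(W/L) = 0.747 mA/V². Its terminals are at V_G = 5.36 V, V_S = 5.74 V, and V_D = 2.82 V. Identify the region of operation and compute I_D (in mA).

V_SG = V_S − V_G = 5.74 − 5.36 = 0.38 V; V_SD = V_S − V_D = 5.74 − 2.82 = 2.92 V.
V_SG = 0.38 V < |V_th| = 0.88 V, so the transistor is in cutoff.

Cutoff; I_D = 0 mA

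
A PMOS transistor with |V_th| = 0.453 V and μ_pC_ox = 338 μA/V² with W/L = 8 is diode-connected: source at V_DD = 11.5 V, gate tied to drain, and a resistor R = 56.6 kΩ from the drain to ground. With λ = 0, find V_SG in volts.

With gate tied to drain, V_SG = V_SD ≥ V_SG − |V_th|, so the device is in saturation.
k_p = μ_pC_ox · (W/L) = 2.704 mA/V².
KCL at the drain: ½ k_p (V_SG − |V_th|)² = (V_DD − V_SG)/R.
Let x = V_SG − 0.453. Then 76.5 x² + x − 11.05 = 0, giving x = 0.373 V (positive root), so V_SG = 0.826 V.
I_D = (V_DD − V_SG)/R = (11.5 − 0.826) / 56.6 = 0.189 mA.

V_SG = 0.826 V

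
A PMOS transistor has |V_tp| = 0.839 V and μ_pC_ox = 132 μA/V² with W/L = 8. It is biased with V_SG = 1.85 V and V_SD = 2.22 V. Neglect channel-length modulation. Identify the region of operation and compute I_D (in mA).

Saturation; I_D = 0.540 mA

k_p = μ_pC_ox · (W/L) = 1.056 mA/V².
V_ov = V_SG − |V_tp| = 1.85 − 0.839 = 1.01 V.
Since V_SD = 2.22 V ≥ V_ov = 1.01 V, the device is in saturation.
I_D = ½ k_p V_ov² = 0.5 × 1.056 × 1.01² = 0.54 mA.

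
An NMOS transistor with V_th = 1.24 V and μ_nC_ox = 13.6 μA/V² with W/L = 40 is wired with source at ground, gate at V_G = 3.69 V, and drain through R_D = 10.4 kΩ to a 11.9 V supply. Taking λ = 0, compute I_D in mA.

V_GS = V_G = 3.69 V, so V_ov = 3.69 − 1.24 = 2.45 V.
k_n = μ_nC_ox · (W/L) = 0.544 mA/V².
Assume saturation: I_D = ½ k_n V_ov² = 0.5 × 0.544 × 2.45² = 1.63 mA, giving V_DS = V_DD − I_D R_D = 11.9 − 1.63 × 10.4 = -5.08 V.
But -5.08 V < V_ov = 2.45 V, so the device is actually in triode.
In triode I_D = k_n[V_ov V_DS − ½ V_DS²] and I_D = (V_DD − V_DS)/R_D. Equating: 2.83 V_DS² − 14.86 V_DS + 11.9 = 0, giving V_DS = 0.986 V (the root below V_ov).
I_D = (11.9 − 0.986) / 10.4 = 1.05 mA.

I_D = 1.05 mA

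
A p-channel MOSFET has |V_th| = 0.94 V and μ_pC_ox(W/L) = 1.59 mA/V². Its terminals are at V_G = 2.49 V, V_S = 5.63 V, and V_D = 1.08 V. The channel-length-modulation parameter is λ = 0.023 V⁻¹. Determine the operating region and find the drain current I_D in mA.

Saturation; I_D = 4.25 mA

V_SG = V_S − V_G = 5.63 − 2.49 = 3.14 V; V_SD = V_S − V_D = 5.63 − 1.08 = 4.55 V.
V_ov = V_SG − |V_th| = 3.14 − 0.94 = 2.2 V.
Since V_SD = 4.55 V ≥ V_ov = 2.2 V, the device is in saturation.
I_D = ½ k_p V_ov² (1 + λ V_SD) = 0.5 × 1.59 × 2.2² × (1 + 0.023 × 4.55) = 4.25 mA.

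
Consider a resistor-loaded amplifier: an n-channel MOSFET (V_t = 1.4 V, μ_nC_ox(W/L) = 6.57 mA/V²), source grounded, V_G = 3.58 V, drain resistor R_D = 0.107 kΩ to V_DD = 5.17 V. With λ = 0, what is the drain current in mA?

V_GS = V_G = 3.58 V, so V_ov = 3.58 − 1.4 = 2.18 V.
Assume saturation: I_D = ½ k_n V_ov² = 0.5 × 6.57 × 2.18² = 15.6 mA, giving V_DS = V_DD − I_D R_D = 5.17 − 15.6 × 0.107 = 3.5 V.
V_DS = 3.5 V ≥ V_ov = 2.18 V, confirming saturation.

I_D = 15.6 mA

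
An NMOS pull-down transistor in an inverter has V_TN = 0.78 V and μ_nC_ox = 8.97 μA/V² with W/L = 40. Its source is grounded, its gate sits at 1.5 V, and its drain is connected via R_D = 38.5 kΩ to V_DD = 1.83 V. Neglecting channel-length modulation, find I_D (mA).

I_D = 0.0426 mA

V_GS = V_G = 1.5 V, so V_ov = 1.5 − 0.78 = 0.72 V.
k_n = μ_nC_ox · (W/L) = 0.3588 mA/V².
Assume saturation: I_D = ½ k_n V_ov² = 0.5 × 0.3588 × 0.72² = 0.093 mA, giving V_DS = V_DD − I_D R_D = 1.83 − 0.093 × 38.5 = -1.75 V.
But -1.75 V < V_ov = 0.72 V, so the device is actually in triode.
In triode I_D = k_n[V_ov V_DS − ½ V_DS²] and I_D = (V_DD − V_DS)/R_D. Equating: 6.91 V_DS² − 10.95 V_DS + 1.83 = 0, giving V_DS = 0.19 V (the root below V_ov).
I_D = (1.83 − 0.19) / 38.5 = 0.0426 mA.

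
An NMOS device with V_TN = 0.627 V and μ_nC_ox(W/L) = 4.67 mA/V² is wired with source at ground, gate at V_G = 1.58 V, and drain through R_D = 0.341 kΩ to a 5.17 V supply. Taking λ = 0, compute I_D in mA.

V_GS = V_G = 1.58 V, so V_ov = 1.58 − 0.627 = 0.953 V.
Assume saturation: I_D = ½ k_n V_ov² = 0.5 × 4.67 × 0.953² = 2.12 mA, giving V_DS = V_DD − I_D R_D = 5.17 − 2.12 × 0.341 = 4.45 V.
V_DS = 4.45 V ≥ V_ov = 0.953 V, confirming saturation.

I_D = 2.12 mA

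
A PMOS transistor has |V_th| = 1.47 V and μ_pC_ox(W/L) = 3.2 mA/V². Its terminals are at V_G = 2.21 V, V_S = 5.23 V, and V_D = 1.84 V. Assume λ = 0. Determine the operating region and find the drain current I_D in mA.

Saturation; I_D = 3.84 mA

V_SG = V_S − V_G = 5.23 − 2.21 = 3.02 V; V_SD = V_S − V_D = 5.23 − 1.84 = 3.39 V.
V_ov = V_SG − |V_th| = 3.02 − 1.47 = 1.55 V.
Since V_SD = 3.39 V ≥ V_ov = 1.55 V, the device is in saturation.
I_D = ½ k_p V_ov² = 0.5 × 3.2 × 1.55² = 3.84 mA.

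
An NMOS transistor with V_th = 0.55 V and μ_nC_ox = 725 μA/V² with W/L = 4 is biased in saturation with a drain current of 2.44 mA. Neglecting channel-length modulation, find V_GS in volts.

V_GS = 1.85 V

k_n = μ_nC_ox · (W/L) = 2.9 mA/V².
In saturation I_D = ½ k_n (V_GS − V_th)², so V_GS − V_th = √(2 I_D / k_n) = √(2 × 2.44 / 2.9) = 1.3 V.
V_GS = 0.55 + 1.3 = 1.85 V.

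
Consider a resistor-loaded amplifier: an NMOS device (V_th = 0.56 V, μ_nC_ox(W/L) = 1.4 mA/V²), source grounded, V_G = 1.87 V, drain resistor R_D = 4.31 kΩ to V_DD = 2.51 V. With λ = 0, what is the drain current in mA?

I_D = 0.509 mA

V_GS = V_G = 1.87 V, so V_ov = 1.87 − 0.56 = 1.31 V.
Assume saturation: I_D = ½ k_n V_ov² = 0.5 × 1.4 × 1.31² = 1.2 mA, giving V_DS = V_DD − I_D R_D = 2.51 − 1.2 × 4.31 = -2.67 V.
But -2.67 V < V_ov = 1.31 V, so the device is actually in triode.
In triode I_D = k_n[V_ov V_DS − ½ V_DS²] and I_D = (V_DD − V_DS)/R_D. Equating: 3.02 V_DS² − 8.905 V_DS + 2.51 = 0, giving V_DS = 0.316 V (the root below V_ov).
I_D = (2.51 − 0.316) / 4.31 = 0.509 mA.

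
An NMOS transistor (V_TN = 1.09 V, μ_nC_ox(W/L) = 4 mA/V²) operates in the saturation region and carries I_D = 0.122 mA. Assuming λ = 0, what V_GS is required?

V_GS = 1.34 V

In saturation I_D = ½ k_n (V_GS − V_TN)², so V_GS − V_TN = √(2 I_D / k_n) = √(2 × 0.122 / 4) = 0.247 V.
V_GS = 1.09 + 0.247 = 1.34 V.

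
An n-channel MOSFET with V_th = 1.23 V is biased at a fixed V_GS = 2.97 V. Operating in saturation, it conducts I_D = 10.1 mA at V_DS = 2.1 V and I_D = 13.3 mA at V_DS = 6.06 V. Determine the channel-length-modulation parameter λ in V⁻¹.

With V_GS fixed, I_D ∝ (1 + λ V_DS) in saturation, so I_D2/I_D1 = (1 + λ V_DS2)/(1 + λ V_DS1).
13.3/10.1 = 1.317 = (1 + 6.06 λ)/(1 + 2.1 λ).
Solving: λ (I_D1 V_DS2 − I_D2 V_DS1) = I_D2 − I_D1, so λ = (13.3 − 10.1) / (10.1 × 6.06 − 13.3 × 2.1) = 3.2 / 33.3 = 0.0962 V⁻¹.

λ = 0.0962 V⁻¹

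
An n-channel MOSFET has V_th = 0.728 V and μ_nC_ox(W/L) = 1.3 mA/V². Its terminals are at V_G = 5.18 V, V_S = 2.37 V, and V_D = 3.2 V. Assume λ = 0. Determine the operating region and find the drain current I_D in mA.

V_GS = V_G − V_S = 5.18 − 2.37 = 2.81 V; V_DS = V_D − V_S = 3.2 − 2.37 = 0.83 V.
V_ov = V_GS − V_th = 2.81 − 0.728 = 2.08 V.
Since V_DS = 0.83 V < V_ov = 2.08 V, the device is in the triode region.
I_D = k_n [V_ov · V_DS − ½ V_DS²] = 1.3 × [2.08 × 0.83 − 0.5 × 0.83²] = 1.8 mA.

Triode; I_D = 1.80 mA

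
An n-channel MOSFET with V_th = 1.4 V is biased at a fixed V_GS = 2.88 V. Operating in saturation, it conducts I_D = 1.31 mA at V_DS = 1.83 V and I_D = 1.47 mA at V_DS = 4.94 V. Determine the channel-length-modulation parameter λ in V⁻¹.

λ = 0.0423 V⁻¹

With V_GS fixed, I_D ∝ (1 + λ V_DS) in saturation, so I_D2/I_D1 = (1 + λ V_DS2)/(1 + λ V_DS1).
1.47/1.31 = 1.122 = (1 + 4.94 λ)/(1 + 1.83 λ).
Solving: λ (I_D1 V_DS2 − I_D2 V_DS1) = I_D2 − I_D1, so λ = (1.47 − 1.31) / (1.31 × 4.94 − 1.47 × 1.83) = 0.16 / 3.78 = 0.0423 V⁻¹.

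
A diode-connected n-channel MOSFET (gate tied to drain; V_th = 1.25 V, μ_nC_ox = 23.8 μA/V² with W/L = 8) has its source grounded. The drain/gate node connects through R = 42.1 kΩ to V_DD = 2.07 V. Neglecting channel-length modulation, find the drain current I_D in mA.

With gate tied to drain, V_GS = V_DS ≥ V_GS − V_th, so the device is in saturation.
k_n = μ_nC_ox · (W/L) = 0.1904 mA/V².
KCL at the drain: ½ k_n (V_GS − V_th)² = (V_DD − V_GS)/R.
Let x = V_GS − 1.25. Then 4.01 x² + x − 0.82 = 0, giving x = 0.344 V (positive root), so V_GS = 1.59 V.
I_D = (V_DD − V_GS)/R = (2.07 − 1.59) / 42.1 = 0.0113 mA.

I_D = 0.0113 mA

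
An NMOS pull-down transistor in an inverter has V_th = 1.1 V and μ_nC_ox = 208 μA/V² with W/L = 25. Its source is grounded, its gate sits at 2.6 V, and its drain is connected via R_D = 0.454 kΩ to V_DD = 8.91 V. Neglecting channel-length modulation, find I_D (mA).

I_D = 5.85 mA

V_GS = V_G = 2.6 V, so V_ov = 2.6 − 1.1 = 1.5 V.
k_n = μ_nC_ox · (W/L) = 5.2 mA/V².
Assume saturation: I_D = ½ k_n V_ov² = 0.5 × 5.2 × 1.5² = 5.85 mA, giving V_DS = V_DD − I_D R_D = 8.91 − 5.85 × 0.454 = 6.25 V.
V_DS = 6.25 V ≥ V_ov = 1.5 V, confirming saturation.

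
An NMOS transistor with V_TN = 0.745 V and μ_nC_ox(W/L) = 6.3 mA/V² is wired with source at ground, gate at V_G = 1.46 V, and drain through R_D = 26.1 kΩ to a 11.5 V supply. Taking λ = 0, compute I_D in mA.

I_D = 0.437 mA

V_GS = V_G = 1.46 V, so V_ov = 1.46 − 0.745 = 0.715 V.
Assume saturation: I_D = ½ k_n V_ov² = 0.5 × 6.3 × 0.715² = 1.61 mA, giving V_DS = V_DD − I_D R_D = 11.5 − 1.61 × 26.1 = -30.5 V.
But -30.5 V < V_ov = 0.715 V, so the device is actually in triode.
In triode I_D = k_n[V_ov V_DS − ½ V_DS²] and I_D = (V_DD − V_DS)/R_D. Equating: 82.2 V_DS² − 118.6 V_DS + 11.5 = 0, giving V_DS = 0.105 V (the root below V_ov).
I_D = (11.5 − 0.105) / 26.1 = 0.437 mA.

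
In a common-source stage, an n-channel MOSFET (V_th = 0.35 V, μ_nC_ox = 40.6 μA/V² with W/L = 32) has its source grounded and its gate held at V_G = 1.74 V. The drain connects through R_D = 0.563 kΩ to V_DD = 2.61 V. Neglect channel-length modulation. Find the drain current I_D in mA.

I_D = 1.26 mA

V_GS = V_G = 1.74 V, so V_ov = 1.74 − 0.35 = 1.39 V.
k_n = μ_nC_ox · (W/L) = 1.299 mA/V².
Assume saturation: I_D = ½ k_n V_ov² = 0.5 × 1.299 × 1.39² = 1.26 mA, giving V_DS = V_DD − I_D R_D = 2.61 − 1.26 × 0.563 = 1.9 V.
V_DS = 1.9 V ≥ V_ov = 1.39 V, confirming saturation.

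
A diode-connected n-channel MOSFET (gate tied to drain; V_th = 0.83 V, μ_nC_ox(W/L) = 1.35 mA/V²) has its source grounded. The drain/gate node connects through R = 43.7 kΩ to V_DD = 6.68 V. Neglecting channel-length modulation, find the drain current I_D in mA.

I_D = 0.124 mA

With gate tied to drain, V_GS = V_DS ≥ V_GS − V_th, so the device is in saturation.
KCL at the drain: ½ k_n (V_GS − V_th)² = (V_DD − V_GS)/R.
Let x = V_GS − 0.83. Then 29.5 x² + x − 5.85 = 0, giving x = 0.429 V (positive root), so V_GS = 1.26 V.
I_D = (V_DD − V_GS)/R = (6.68 − 1.26) / 43.7 = 0.124 mA.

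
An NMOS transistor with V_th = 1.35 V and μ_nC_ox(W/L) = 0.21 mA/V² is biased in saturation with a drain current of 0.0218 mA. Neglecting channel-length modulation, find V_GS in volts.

In saturation I_D = ½ k_n (V_GS − V_th)², so V_GS − V_th = √(2 I_D / k_n) = √(2 × 0.0218 / 0.21) = 0.456 V.
V_GS = 1.35 + 0.456 = 1.81 V.

V_GS = 1.81 V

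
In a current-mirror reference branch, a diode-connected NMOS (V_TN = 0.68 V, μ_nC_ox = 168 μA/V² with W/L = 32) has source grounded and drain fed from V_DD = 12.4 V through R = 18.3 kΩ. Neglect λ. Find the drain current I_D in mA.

I_D = 0.614 mA

With gate tied to drain, V_GS = V_DS ≥ V_GS − V_TN, so the device is in saturation.
k_n = μ_nC_ox · (W/L) = 5.376 mA/V².
KCL at the drain: ½ k_n (V_GS − V_TN)² = (V_DD − V_GS)/R.
Let x = V_GS − 0.68. Then 49.2 x² + x − 11.72 = 0, giving x = 0.478 V (positive root), so V_GS = 1.16 V.
I_D = (V_DD − V_GS)/R = (12.4 − 1.16) / 18.3 = 0.614 mA.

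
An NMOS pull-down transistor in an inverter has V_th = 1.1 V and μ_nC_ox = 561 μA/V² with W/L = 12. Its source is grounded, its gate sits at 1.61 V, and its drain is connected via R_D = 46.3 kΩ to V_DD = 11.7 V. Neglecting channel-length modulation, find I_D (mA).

V_GS = V_G = 1.61 V, so V_ov = 1.61 − 1.1 = 0.51 V.
k_n = μ_nC_ox · (W/L) = 6.732 mA/V².
Assume saturation: I_D = ½ k_n V_ov² = 0.5 × 6.732 × 0.51² = 0.875 mA, giving V_DS = V_DD − I_D R_D = 11.7 − 0.875 × 46.3 = -28.8 V.
But -28.8 V < V_ov = 0.51 V, so the device is actually in triode.
In triode I_D = k_n[V_ov V_DS − ½ V_DS²] and I_D = (V_DD − V_DS)/R_D. Equating: 156 V_DS² − 160 V_DS + 11.7 = 0, giving V_DS = 0.0793 V (the root below V_ov).
I_D = (11.7 − 0.0793) / 46.3 = 0.251 mA.

I_D = 0.251 mA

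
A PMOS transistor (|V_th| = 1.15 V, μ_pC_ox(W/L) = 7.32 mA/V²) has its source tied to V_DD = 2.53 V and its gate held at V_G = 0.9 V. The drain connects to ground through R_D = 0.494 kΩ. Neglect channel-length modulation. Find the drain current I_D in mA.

V_SG = V_DD − V_G = 2.53 − 0.9 = 1.63 V, so V_ov = 1.63 − 1.15 = 0.48 V.
Assume saturation: I_D = ½ k_p V_ov² = 0.5 × 7.32 × 0.48² = 0.843 mA, giving V_SD = V_DD − I_D R_D = 2.53 − 0.843 × 0.494 = 2.11 V.
V_SD = 2.11 V ≥ V_ov = 0.48 V, confirming saturation.

I_D = 0.843 mA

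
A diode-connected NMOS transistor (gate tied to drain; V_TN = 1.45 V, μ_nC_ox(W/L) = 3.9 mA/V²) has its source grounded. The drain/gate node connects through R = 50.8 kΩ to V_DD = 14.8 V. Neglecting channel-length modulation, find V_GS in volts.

With gate tied to drain, V_GS = V_DS ≥ V_GS − V_TN, so the device is in saturation.
KCL at the drain: ½ k_n (V_GS − V_TN)² = (V_DD − V_GS)/R.
Let x = V_GS − 1.45. Then 99.1 x² + x − 13.35 = 0, giving x = 0.362 V (positive root), so V_GS = 1.81 V.
I_D = (V_DD − V_GS)/R = (14.8 − 1.81) / 50.8 = 0.256 mA.

V_GS = 1.81 V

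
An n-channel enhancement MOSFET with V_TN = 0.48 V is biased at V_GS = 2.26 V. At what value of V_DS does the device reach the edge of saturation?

V_DS,sat = 1.78 V

The boundary between triode and saturation is V_DS = V_GS − V_TN = V_ov.
V_ov = 2.26 − 0.48 = 1.78 V.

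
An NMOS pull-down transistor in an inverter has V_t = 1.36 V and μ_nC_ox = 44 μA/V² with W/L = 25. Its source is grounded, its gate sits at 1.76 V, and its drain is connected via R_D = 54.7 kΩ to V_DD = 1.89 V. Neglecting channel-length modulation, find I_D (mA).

V_GS = V_G = 1.76 V, so V_ov = 1.76 − 1.36 = 0.4 V.
k_n = μ_nC_ox · (W/L) = 1.1 mA/V².
Assume saturation: I_D = ½ k_n V_ov² = 0.5 × 1.1 × 0.4² = 0.088 mA, giving V_DS = V_DD − I_D R_D = 1.89 − 0.088 × 54.7 = -2.92 V.
But -2.92 V < V_ov = 0.4 V, so the device is actually in triode.
In triode I_D = k_n[V_ov V_DS − ½ V_DS²] and I_D = (V_DD − V_DS)/R_D. Equating: 30.1 V_DS² − 25.07 V_DS + 1.89 = 0, giving V_DS = 0.0838 V (the root below V_ov).
I_D = (1.89 − 0.0838) / 54.7 = 0.033 mA.

I_D = 0.0330 mA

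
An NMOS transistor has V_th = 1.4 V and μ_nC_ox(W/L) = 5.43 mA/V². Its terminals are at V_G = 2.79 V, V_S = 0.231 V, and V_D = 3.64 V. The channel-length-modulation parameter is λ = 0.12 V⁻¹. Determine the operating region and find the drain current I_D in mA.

Saturation; I_D = 5.14 mA

V_GS = V_G − V_S = 2.79 − 0.231 = 2.56 V; V_DS = V_D − V_S = 3.64 − 0.231 = 3.41 V.
V_ov = V_GS − V_th = 2.56 − 1.4 = 1.16 V.
Since V_DS = 3.41 V ≥ V_ov = 1.16 V, the device is in saturation.
I_D = ½ k_n V_ov² (1 + λ V_DS) = 0.5 × 5.43 × 1.16² × (1 + 0.12 × 3.41) = 5.14 mA.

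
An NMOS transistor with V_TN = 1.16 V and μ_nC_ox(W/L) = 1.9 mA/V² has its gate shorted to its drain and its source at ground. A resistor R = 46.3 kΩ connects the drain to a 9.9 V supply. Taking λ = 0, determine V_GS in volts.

With gate tied to drain, V_GS = V_DS ≥ V_GS − V_TN, so the device is in saturation.
KCL at the drain: ½ k_n (V_GS − V_TN)² = (V_DD − V_GS)/R.
Let x = V_GS − 1.16. Then 44 x² + x − 8.74 = 0, giving x = 0.435 V (positive root), so V_GS = 1.59 V.
I_D = (V_DD − V_GS)/R = (9.9 − 1.59) / 46.3 = 0.179 mA.

V_GS = 1.59 V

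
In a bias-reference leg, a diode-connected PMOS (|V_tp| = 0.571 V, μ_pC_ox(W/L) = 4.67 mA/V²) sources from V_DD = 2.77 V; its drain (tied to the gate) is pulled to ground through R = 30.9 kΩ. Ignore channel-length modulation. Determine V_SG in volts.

With gate tied to drain, V_SG = V_SD ≥ V_SG − |V_tp|, so the device is in saturation.
KCL at the drain: ½ k_p (V_SG − |V_tp|)² = (V_DD − V_SG)/R.
Let x = V_SG − 0.571. Then 72.2 x² + x − 2.199 = 0, giving x = 0.168 V (positive root), so V_SG = 0.739 V.
I_D = (V_DD − V_SG)/R = (2.77 − 0.739) / 30.9 = 0.0657 mA.

V_SG = 0.739 V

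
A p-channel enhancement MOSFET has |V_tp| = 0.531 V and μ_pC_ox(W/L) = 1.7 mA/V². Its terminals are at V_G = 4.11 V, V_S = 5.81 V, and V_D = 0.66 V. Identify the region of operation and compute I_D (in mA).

V_SG = V_S − V_G = 5.81 − 4.11 = 1.7 V; V_SD = V_S − V_D = 5.81 − 0.66 = 5.15 V.
V_ov = V_SG − |V_tp| = 1.7 − 0.531 = 1.17 V.
Since V_SD = 5.15 V ≥ V_ov = 1.17 V, the device is in saturation.
I_D = ½ k_p V_ov² = 0.5 × 1.7 × 1.17² = 1.16 mA.

Saturation; I_D = 1.16 mA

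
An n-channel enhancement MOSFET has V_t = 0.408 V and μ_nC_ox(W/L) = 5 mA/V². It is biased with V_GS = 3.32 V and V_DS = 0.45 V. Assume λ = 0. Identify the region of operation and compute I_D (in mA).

Triode; I_D = 6.05 mA

V_ov = V_GS − V_t = 3.32 − 0.408 = 2.91 V.
Since V_DS = 0.45 V < V_ov = 2.91 V, the device is in the triode region.
I_D = k_n [V_ov · V_DS − ½ V_DS²] = 5 × [2.91 × 0.45 − 0.5 × 0.45²] = 6.05 mA.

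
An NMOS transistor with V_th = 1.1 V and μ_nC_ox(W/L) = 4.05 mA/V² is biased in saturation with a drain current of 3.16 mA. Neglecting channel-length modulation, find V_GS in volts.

In saturation I_D = ½ k_n (V_GS − V_th)², so V_GS − V_th = √(2 I_D / k_n) = √(2 × 3.16 / 4.05) = 1.25 V.
V_GS = 1.1 + 1.25 = 2.35 V.

V_GS = 2.35 V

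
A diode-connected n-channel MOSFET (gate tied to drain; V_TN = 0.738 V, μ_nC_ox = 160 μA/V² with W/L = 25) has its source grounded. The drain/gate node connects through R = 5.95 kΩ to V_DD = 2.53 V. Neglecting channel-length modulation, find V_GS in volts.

V_GS = 1.09 V

With gate tied to drain, V_GS = V_DS ≥ V_GS − V_TN, so the device is in saturation.
k_n = μ_nC_ox · (W/L) = 4 mA/V².
KCL at the drain: ½ k_n (V_GS − V_TN)² = (V_DD − V_GS)/R.
Let x = V_GS − 0.738. Then 11.9 x² + x − 1.792 = 0, giving x = 0.348 V (positive root), so V_GS = 1.09 V.
I_D = (V_DD − V_GS)/R = (2.53 − 1.09) / 5.95 = 0.243 mA.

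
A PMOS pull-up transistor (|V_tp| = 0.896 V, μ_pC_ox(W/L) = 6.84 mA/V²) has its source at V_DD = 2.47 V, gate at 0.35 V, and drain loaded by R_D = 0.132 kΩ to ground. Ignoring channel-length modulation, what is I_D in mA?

V_SG = V_DD − V_G = 2.47 − 0.35 = 2.12 V, so V_ov = 2.12 − 0.896 = 1.22 V.
Assume saturation: I_D = ½ k_p V_ov² = 0.5 × 6.84 × 1.22² = 5.12 mA, giving V_SD = V_DD − I_D R_D = 2.47 − 5.12 × 0.132 = 1.79 V.
V_SD = 1.79 V ≥ V_ov = 1.22 V, confirming saturation.

I_D = 5.12 mA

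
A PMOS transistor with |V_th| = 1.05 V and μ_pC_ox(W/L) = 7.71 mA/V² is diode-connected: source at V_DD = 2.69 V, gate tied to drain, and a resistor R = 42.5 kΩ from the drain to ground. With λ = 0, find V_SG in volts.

V_SG = 1.15 V

With gate tied to drain, V_SG = V_SD ≥ V_SG − |V_th|, so the device is in saturation.
KCL at the drain: ½ k_p (V_SG − |V_th|)² = (V_DD − V_SG)/R.
Let x = V_SG − 1.05. Then 164 x² + x − 1.64 = 0, giving x = 0.097 V (positive root), so V_SG = 1.15 V.
I_D = (V_DD − V_SG)/R = (2.69 − 1.15) / 42.5 = 0.0363 mA.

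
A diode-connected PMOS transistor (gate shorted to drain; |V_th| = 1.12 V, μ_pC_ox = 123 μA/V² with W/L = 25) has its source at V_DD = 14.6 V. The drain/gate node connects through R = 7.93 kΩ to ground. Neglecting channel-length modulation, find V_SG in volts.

With gate tied to drain, V_SG = V_SD ≥ V_SG − |V_th|, so the device is in saturation.
k_p = μ_pC_ox · (W/L) = 3.075 mA/V².
KCL at the drain: ½ k_p (V_SG − |V_th|)² = (V_DD − V_SG)/R.
Let x = V_SG − 1.12. Then 12.2 x² + x − 13.48 = 0, giving x = 1.01 V (positive root), so V_SG = 2.13 V.
I_D = (V_DD − V_SG)/R = (14.6 − 2.13) / 7.93 = 1.57 mA.

V_SG = 2.13 V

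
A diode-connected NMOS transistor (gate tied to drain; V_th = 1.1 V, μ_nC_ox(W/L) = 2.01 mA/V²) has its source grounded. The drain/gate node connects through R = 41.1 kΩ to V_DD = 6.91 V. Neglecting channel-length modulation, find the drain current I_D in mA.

With gate tied to drain, V_GS = V_DS ≥ V_GS − V_th, so the device is in saturation.
KCL at the drain: ½ k_n (V_GS − V_th)² = (V_DD − V_GS)/R.
Let x = V_GS − 1.1. Then 41.3 x² + x − 5.81 = 0, giving x = 0.363 V (positive root), so V_GS = 1.46 V.
I_D = (V_DD − V_GS)/R = (6.91 − 1.46) / 41.1 = 0.133 mA.

I_D = 0.133 mA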